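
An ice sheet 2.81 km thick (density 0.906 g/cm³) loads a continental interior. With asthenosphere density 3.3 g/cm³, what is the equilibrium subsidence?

0.771 km

Equating mass per unit area of the two columns: the ice load ρ_ice t is balanced by mantle displaced below, ρ_m s.
s = t ρ_ice / ρ_m = 2.81 km × 0.906/3.3 = 0.771 km.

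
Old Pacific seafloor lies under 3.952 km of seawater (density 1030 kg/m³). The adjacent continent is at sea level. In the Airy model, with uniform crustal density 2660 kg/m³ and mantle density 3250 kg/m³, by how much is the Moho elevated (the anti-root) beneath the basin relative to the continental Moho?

Isostatic balance requires: replacing crust with seawater at the top is compensated by replacing crust with mantle at the base: d (ρ_c − ρ_w) = a (ρ_m − ρ_c).
a = d (ρ_c − ρ_w)/(ρ_m − ρ_c) = 3.952 km × 1630/590 = 10.9 km.

10.9 km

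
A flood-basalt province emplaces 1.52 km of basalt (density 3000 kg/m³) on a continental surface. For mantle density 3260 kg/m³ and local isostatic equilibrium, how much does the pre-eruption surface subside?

1.4 km

Subaerial loading: s = t ρ_load / ρ_m.
s = 1.52 km × 3000/3260 = 1.4 km.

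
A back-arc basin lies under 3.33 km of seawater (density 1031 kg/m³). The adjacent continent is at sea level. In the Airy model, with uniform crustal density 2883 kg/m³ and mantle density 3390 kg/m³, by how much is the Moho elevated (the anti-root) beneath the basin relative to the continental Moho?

12.2 km

Balancing pressure at the compensation depth: replacing crust with seawater at the top is compensated by replacing crust with mantle at the base: d (ρ_c − ρ_w) = a (ρ_m − ρ_c).
a = d (ρ_c − ρ_w)/(ρ_m − ρ_c) = 3.33 km × 1852/507 = 12.2 km.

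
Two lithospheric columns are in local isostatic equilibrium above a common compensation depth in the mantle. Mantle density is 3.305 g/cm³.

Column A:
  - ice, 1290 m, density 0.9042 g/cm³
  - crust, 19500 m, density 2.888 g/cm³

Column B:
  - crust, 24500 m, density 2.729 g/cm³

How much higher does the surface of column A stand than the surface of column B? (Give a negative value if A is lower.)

−872 m

For any compensation level in the mantle, the mantle terms cancel and isostasy reduces to e = (Σt_A − Σt_B) − (Σ(ρt)_A − Σ(ρt)_B) / ρ_m.
Σt_A = 20790 m; Σt_B = 24500 m; Σ(ρt)_A = 57482.418; Σ(ρt)_B = 66860.5 (in m·g/cm³).
e = (20790 − 24500) − (57482.418 − 66860.5) / 3.305 = −872 m.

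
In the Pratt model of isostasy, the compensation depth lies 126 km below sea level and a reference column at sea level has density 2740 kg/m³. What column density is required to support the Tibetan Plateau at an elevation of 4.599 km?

Pratt balance: ρ_ref D = ρ (D + h).
ρ = ρ_ref D/(D + h) = 2740 × 126 km/(126 km + 4.599 km) = 2640 kg/m³.

2640 kg/m³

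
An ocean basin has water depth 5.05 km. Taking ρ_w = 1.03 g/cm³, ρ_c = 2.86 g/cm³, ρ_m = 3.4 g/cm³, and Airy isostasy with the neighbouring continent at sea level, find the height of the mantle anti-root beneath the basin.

By Archimedes' principle applied to the lithosphere: replacing crust with seawater at the top is compensated by replacing crust with mantle at the base: d (ρ_c − ρ_w) = a (ρ_m − ρ_c).
a = d (ρ_c − ρ_w)/(ρ_m − ρ_c) = 5.05 km × 1.83/0.54 = 17.1 km.

17.1 km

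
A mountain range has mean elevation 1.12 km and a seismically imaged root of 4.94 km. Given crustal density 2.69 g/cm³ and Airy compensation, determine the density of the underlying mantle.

3.3 g/cm³

Airy balance: ρ_c h = (ρ_m − ρ_c) r → ρ_m = ρ_c (1 + h/r).
ρ_m = 2.69 × (1 + 1.12 km/4.94 km) = 3.3 g/cm³.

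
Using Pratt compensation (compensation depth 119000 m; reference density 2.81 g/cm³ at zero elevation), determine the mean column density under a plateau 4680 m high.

Pratt balance: ρ_ref D = ρ (D + h).
ρ = ρ_ref D/(D + h) = 2.81 × 119000 m/(119000 m + 4680 m) = 2.7 g/cm³.

2.7 g/cm³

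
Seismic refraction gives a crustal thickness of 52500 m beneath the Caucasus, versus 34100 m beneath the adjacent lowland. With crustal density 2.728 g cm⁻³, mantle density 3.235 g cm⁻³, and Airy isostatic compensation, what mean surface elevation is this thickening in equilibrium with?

Excess crust Δ = 52500 m − 34100 m = 18400 m, split between elevation h and root r with h + r = Δ.
Airy balance ρ_c h = (ρ_m − ρ_c) r gives r = h ρ_c/(ρ_m − ρ_c), so h (1 + ρ_c/(ρ_m − ρ_c)) = Δ, i.e. h = Δ (ρ_m − ρ_c)/ρ_m.
h = 18400 m × 0.507/3.235 = 2880 m.

2880 m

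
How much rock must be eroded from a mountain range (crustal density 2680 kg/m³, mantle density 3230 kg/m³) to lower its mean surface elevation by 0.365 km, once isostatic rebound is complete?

2.14 km

Net drop Δ = e − u = e − e ρ_c/ρ_m = e (ρ_m − ρ_c)/ρ_m.
e = Δ ρ_m/(ρ_m − ρ_c) = 0.365 km × 3230/550 = 2.14 km.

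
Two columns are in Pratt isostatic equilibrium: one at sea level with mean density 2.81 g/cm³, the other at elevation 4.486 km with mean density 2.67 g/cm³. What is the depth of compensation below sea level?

85.6 km

ρ_ref D = ρ (D + h) → D (ρ_ref − ρ) = ρ h.
D = ρ h/(ρ_ref − ρ) = 2.67 × 4.486 km/(2.81 − 2.67) = 85.6 km.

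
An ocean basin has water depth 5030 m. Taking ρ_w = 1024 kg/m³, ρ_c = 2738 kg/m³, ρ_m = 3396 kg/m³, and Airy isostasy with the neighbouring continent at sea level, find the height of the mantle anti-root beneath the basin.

For local isostatic compensation: replacing crust with seawater at the top is compensated by replacing crust with mantle at the base: d (ρ_c − ρ_w) = a (ρ_m − ρ_c).
a = d (ρ_c − ρ_w)/(ρ_m − ρ_c) = 5030 m × 1714/658 = 13100 m.

13100 m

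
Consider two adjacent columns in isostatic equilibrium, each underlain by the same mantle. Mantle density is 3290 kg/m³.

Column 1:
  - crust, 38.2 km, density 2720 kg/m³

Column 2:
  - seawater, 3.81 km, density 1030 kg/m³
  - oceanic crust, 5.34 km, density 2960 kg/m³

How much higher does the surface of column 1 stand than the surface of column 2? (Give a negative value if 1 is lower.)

For any compensation level in the mantle, the mantle terms cancel and isostasy reduces to e = (Σt_1 − Σt_2) − (Σ(ρt)_1 − Σ(ρt)_2) / ρ_m.
Σt_1 = 38.2 km; Σt_2 = 9.15 km; Σ(ρt)_1 = 103904; Σ(ρt)_2 = 19730.7 (in km·kg/m³).
e = (38.2 − 9.15) − (103904 − 19730.7) / 3290 = 3.47 km.

3.47 km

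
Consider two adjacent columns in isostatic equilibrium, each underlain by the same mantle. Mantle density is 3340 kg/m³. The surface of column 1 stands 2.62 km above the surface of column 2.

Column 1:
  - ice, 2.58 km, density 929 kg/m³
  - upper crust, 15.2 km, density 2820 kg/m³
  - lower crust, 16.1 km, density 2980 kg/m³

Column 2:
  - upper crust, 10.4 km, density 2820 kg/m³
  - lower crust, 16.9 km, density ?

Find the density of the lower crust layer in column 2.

Take the compensation level at the base of the deeper column (depth z_c below the surface of column 1) and equate Σ ρ_i t_i down to z_c; mantle fills any gap and the z_c terms cancel.
Column 1: 2.58×929 + 15.2×2820 + 16.1×2980 + (z_c − 33.88)×3340
Column 2: 2.62×0 + 10.4×2820 + 16.9×ρ + (z_c − 2.62 − 27.3)×3340
The z_c×3340 term appears on both sides and cancels. Collect the known terms of each column as K = Σ(ρt)_known − 3340 × (depth of known layers): K_1 = 93238.82 − 3340×33.88 = −19920.38; K_2 = 29328 − 3340×(2.62 + 27.3) = −70604.8.
Balance: K_1 = K_2 + 16.9×ρ, so ρ = (K_1 − K_2)/16.9 = 50684.4/16.9 = 3000 kg/m³.

3000 kg/m³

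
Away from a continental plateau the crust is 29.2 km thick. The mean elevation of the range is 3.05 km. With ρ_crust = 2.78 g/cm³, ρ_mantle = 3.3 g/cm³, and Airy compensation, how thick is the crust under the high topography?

48.6 km

Root depth r = h ρ_c / (ρ_m − ρ_c) = 3.05 km × 2.78 / 0.52 = 16.31 km.
Total thickness = T + h + r = 29.2 km + 3.05 km + 16.31 km = 48.6 km.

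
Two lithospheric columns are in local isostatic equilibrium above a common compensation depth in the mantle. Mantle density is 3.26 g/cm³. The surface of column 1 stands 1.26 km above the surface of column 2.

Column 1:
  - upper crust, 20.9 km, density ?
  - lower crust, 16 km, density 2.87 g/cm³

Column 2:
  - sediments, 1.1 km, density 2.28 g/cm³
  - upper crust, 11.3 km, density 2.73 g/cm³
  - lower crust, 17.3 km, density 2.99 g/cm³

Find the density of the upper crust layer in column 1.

Take the compensation level at the base of the deeper column (depth z_c below the surface of column 1) and equate Σ ρ_i t_i down to z_c; mantle fills any gap and the z_c terms cancel.
Column 1: 20.9×ρ + 16×2.87 + (z_c − 36.9)×3.26
Column 2: 1.26×0 + 1.1×2.28 + 11.3×2.73 + 17.3×2.99 + (z_c − 1.26 − 29.7)×3.26
The z_c×3.26 term appears on both sides and cancels. Collect the known terms of each column as K = Σ(ρt)_known − 3.26 × (depth of known layers): K_1 = 45.92 − 3.26×36.9 = −74.374; K_2 = 85.084 − 3.26×(1.26 + 29.7) = −15.8456.
Balance: K_1 + 20.9×ρ = K_2, so ρ = (K_2 − K_1)/20.9 = 58.5284/20.9 = 2.8 g/cm³.

2.8 g/cm³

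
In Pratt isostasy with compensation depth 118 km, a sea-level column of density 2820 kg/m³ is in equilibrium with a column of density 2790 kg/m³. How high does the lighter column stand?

ρ_ref D = ρ (D + h) → h = D (ρ_ref − ρ)/ρ.
h = 118 km × (2820 − 2790)/2790 = 1.27 km.

1.27 km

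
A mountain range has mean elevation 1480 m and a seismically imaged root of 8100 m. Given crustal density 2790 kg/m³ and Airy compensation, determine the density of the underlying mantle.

3300 kg/m³

Airy balance: ρ_c h = (ρ_m − ρ_c) r → ρ_m = ρ_c (1 + h/r).
ρ_m = 2790 × (1 + 1480 m/8100 m) = 3300 kg/m³.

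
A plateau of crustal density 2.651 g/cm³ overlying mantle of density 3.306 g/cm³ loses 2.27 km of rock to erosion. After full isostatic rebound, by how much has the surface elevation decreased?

0.45 km

Rebound u = e ρ_c/ρ_m = 2.27 km × 2.651/3.306 = 1.82 km.
Net surface drop = e − u = 2.27 km − 1.82 km = e (ρ_m − ρ_c)/ρ_m = 0.45 km.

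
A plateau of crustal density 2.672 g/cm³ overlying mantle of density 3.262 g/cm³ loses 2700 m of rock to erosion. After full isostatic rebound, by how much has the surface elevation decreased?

488 m

Rebound u = e ρ_c/ρ_m = 2700 m × 2.672/3.262 = 2212 m.
Net surface drop = e − u = 2700 m − 2212 m = e (ρ_m − ρ_c)/ρ_m = 488 m.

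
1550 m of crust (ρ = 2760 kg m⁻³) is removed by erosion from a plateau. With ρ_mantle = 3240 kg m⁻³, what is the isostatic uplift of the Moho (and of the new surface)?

1320 m

Unloading: uplift u = e ρ_c/ρ_m = 1550 m × 2760/3240 = 1320 m.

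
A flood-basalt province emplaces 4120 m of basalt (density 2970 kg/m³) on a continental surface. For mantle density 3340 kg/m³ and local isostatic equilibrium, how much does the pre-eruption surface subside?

3660 m

Subaerial loading: s = t ρ_load / ρ_m.
s = 4120 m × 2970/3340 = 3660 m.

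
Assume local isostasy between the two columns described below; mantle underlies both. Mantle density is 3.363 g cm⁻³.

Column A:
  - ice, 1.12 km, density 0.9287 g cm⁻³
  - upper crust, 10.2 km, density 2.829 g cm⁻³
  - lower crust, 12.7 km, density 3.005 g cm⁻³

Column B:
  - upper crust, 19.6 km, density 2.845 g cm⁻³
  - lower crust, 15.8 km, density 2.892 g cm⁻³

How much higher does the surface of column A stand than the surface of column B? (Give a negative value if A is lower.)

−1.45 km

For any compensation level in the mantle, the mantle terms cancel and isostasy reduces to e = (Σt_A − Σt_B) − (Σ(ρt)_A − Σ(ρt)_B) / ρ_m.
Σt_A = 24.02 km; Σt_B = 35.4 km; Σ(ρt)_A = 68.059444; Σ(ρt)_B = 101.4556 (in km·g cm⁻³).
e = (24.02 − 35.4) − (68.059444 − 101.4556) / 3.363 = −1.45 km.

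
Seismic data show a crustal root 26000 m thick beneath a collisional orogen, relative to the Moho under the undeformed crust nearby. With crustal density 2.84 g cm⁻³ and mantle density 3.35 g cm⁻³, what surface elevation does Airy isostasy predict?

Isostatic balance requires: ρ_c h = (ρ_m − ρ_c) r.
h = r (ρ_m − ρ_c) / ρ_c = 26000 m × (3.35 − 2.84) / 2.84 = 4670 m.

4670 m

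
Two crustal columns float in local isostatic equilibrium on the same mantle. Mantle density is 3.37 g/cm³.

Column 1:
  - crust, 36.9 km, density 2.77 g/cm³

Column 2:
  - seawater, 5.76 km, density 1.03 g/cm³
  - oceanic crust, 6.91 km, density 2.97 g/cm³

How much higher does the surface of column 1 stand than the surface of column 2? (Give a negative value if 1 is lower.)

For any compensation level in the mantle, the mantle terms cancel and isostasy reduces to e = (Σt_1 − Σt_2) − (Σ(ρt)_1 − Σ(ρt)_2) / ρ_m.
Σt_1 = 36.9 km; Σt_2 = 12.67 km; Σ(ρt)_1 = 102.213; Σ(ρt)_2 = 26.4555 (in km·g/cm³).
e = (36.9 − 12.67) − (102.213 − 26.4555) / 3.37 = 1.75 km.

1.75 km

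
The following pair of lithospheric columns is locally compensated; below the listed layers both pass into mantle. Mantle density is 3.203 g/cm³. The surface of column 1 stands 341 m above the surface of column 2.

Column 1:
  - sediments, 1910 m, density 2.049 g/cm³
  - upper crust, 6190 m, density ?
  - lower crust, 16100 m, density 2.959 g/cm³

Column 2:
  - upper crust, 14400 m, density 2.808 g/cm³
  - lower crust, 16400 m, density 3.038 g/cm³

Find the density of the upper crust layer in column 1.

2.66 g/cm³

Take the compensation level at the base of the deeper column (depth z_c below the surface of column 1) and equate Σ ρ_i t_i down to z_c; mantle fills any gap and the z_c terms cancel.
Column 1: 1910×2.049 + 6190×ρ + 16100×2.959 + (z_c − 24200)×3.203
Column 2: 341×0 + 14400×2.808 + 16400×3.038 + (z_c − 341 − 30800)×3.203
The z_c×3.203 term appears on both sides and cancels. Collect the known terms of each column as K = Σ(ρt)_known − 3.203 × (depth of known layers): K_1 = 51553.49 − 3.203×24200 = −25959.11; K_2 = 90258.4 − 3.203×(341 + 30800) = −9486.223.
Balance: K_1 + 6190×ρ = K_2, so ρ = (K_2 − K_1)/6190 = 16472.9/6190 = 2.66 g/cm³.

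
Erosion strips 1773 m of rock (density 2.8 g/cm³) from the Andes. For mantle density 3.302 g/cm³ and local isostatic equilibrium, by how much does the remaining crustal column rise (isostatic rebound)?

Unloading: uplift u = e ρ_c/ρ_m = 1773 m × 2.8/3.302 = 1500 m.

1500 m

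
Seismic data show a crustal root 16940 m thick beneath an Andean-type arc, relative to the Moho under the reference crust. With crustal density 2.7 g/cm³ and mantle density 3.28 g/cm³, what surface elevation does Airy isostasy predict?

3640 m

Balancing pressure at the compensation depth: ρ_c h = (ρ_m − ρ_c) r.
h = r (ρ_m − ρ_c) / ρ_c = 16940 m × (3.28 − 2.7) / 2.7 = 3640 m.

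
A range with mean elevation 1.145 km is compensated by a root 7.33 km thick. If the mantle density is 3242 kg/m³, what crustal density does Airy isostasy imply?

2800 kg/m³

ρ_c h = (ρ_m − ρ_c) r → ρ_c (h + r) = ρ_m r → ρ_c = ρ_m r / (h + r).
ρ_c = 3242 × 7.33 km / (1.145 km + 7.33 km) = 2800 kg/m³.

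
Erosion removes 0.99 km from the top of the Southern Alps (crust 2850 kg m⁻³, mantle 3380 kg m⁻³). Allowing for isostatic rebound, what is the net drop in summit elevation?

0.155 km

Rebound u = e ρ_c/ρ_m = 0.99 km × 2850/3380 = 0.8348 km.
Net surface drop = e − u = 0.99 km − 0.8348 km = e (ρ_m − ρ_c)/ρ_m = 0.155 km.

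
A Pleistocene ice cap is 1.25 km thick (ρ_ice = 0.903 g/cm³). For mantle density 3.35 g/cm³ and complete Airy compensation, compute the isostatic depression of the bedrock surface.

0.337 km

In Airy isostatic equilibrium: the ice load ρ_ice t is balanced by mantle displaced below, ρ_m s.
s = t ρ_ice / ρ_m = 1.25 km × 0.903/3.35 = 0.337 km.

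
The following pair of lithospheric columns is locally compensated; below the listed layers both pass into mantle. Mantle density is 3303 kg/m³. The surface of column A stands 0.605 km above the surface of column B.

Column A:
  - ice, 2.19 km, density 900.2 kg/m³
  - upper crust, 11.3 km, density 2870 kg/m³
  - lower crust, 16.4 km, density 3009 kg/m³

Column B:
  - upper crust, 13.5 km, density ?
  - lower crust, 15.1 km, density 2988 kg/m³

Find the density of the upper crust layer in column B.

Take the compensation level at the base of the deeper column (depth z_c below the surface of column A) and equate Σ ρ_i t_i down to z_c; mantle fills any gap and the z_c terms cancel.
Column A: 2.19×900.2 + 11.3×2870 + 16.4×3009 + (z_c − 29.89)×3303
Column B: 0.605×0 + 13.5×ρ + 15.1×2988 + (z_c − 0.605 − 28.6)×3303
The z_c×3303 term appears on both sides and cancels. Collect the known terms of each column as K = Σ(ρt)_known − 3303 × (depth of known layers): K_A = 83750.038 − 3303×29.89 = −14976.632; K_B = 45118.8 − 3303×(0.605 + 28.6) = −51345.315.
Balance: K_A = K_B + 13.5×ρ, so ρ = (K_A − K_B)/13.5 = 36368.7/13.5 = 2690 kg/m³.

2690 kg/m³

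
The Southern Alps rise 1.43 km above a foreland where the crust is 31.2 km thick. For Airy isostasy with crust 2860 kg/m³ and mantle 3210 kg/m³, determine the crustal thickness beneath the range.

44.3 km

Root depth r = h ρ_c / (ρ_m − ρ_c) = 1.43 km × 2860 / 350 = 11.69 km.
Total thickness = T + h + r = 31.2 km + 1.43 km + 11.69 km = 44.3 km.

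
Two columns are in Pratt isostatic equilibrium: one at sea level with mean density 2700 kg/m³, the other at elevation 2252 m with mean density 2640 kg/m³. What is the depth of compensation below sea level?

99100 m

ρ_ref D = ρ (D + h) → D (ρ_ref − ρ) = ρ h.
D = ρ h/(ρ_ref − ρ) = 2640 × 2252 m/(2700 − 2640) = 99100 m.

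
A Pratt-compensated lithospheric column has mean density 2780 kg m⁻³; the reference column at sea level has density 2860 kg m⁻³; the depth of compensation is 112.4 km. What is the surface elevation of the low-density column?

3.23 km

ρ_ref D = ρ (D + h) → h = D (ρ_ref − ρ)/ρ.
h = 112.4 km × (2860 − 2780)/2780 = 3.23 km.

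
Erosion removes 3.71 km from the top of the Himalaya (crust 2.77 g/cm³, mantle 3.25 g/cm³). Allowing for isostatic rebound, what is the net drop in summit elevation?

Rebound u = e ρ_c/ρ_m = 3.71 km × 2.77/3.25 = 3.162 km.
Net surface drop = e − u = 3.71 km − 3.162 km = e (ρ_m − ρ_c)/ρ_m = 0.548 km.

0.548 km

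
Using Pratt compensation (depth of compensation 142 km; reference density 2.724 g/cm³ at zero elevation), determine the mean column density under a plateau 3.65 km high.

2.66 g/cm³

Pratt balance: ρ_ref D = ρ (D + h).
ρ = ρ_ref D/(D + h) = 2.724 × 142 km/(142 km + 3.65 km) = 2.66 g/cm³.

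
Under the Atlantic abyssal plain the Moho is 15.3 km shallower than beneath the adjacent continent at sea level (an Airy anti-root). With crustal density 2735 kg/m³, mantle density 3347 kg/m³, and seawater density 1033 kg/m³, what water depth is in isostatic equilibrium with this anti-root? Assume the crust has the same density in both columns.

5.5 km

Replacing a thickness d of crust by seawater at the top must be balanced by replacing crust with mantle at the base: d (ρ_c − ρ_w) = a (ρ_m − ρ_c).
d = a (ρ_m − ρ_c)/(ρ_c − ρ_w) = 15.3 km × 612/1702 = 5.5 km.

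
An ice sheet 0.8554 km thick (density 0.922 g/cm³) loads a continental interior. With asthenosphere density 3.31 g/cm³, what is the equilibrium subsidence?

Equating mass per unit area of the two columns: the ice load ρ_ice t is balanced by mantle displaced below, ρ_m s.
s = t ρ_ice / ρ_m = 0.8554 km × 0.922/3.31 = 0.238 km.

0.238 km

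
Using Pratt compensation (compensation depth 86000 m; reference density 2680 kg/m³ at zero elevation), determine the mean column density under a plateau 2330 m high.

Pratt balance: ρ_ref D = ρ (D + h).
ρ = ρ_ref D/(D + h) = 2680 × 86000 m/(86000 m + 2330 m) = 2610 kg/m³.

2610 kg/m³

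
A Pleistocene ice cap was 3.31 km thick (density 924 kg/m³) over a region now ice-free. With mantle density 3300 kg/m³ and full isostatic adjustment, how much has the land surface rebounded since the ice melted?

0.927 km

Removing the load lets mantle flow back in; uplift u satisfies ρ_ice t = ρ_m u.
u = t ρ_ice/ρ_m = 3.31 km × 924/3300 = 0.927 km.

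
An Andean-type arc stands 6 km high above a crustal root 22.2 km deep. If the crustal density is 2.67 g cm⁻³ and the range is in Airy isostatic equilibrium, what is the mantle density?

Airy balance: ρ_c h = (ρ_m − ρ_c) r → ρ_m = ρ_c (1 + h/r).
ρ_m = 2.67 × (1 + 6 km/22.2 km) = 3.39 g cm⁻³.

3.39 g cm⁻³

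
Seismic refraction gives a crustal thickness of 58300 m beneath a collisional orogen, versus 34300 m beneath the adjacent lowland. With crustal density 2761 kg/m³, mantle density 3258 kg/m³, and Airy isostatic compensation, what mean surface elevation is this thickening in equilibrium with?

3660 m

Excess crust Δ = 58300 m − 34300 m = 24000 m, split between elevation h and root r with h + r = Δ.
Airy balance ρ_c h = (ρ_m − ρ_c) r gives r = h ρ_c/(ρ_m − ρ_c), so h (1 + ρ_c/(ρ_m − ρ_c)) = Δ, i.e. h = Δ (ρ_m − ρ_c)/ρ_m.
h = 24000 m × 497/3258 = 3660 m.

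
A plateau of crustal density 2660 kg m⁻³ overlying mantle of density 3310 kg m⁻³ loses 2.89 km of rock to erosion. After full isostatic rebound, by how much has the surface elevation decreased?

0.568 km

Rebound u = e ρ_c/ρ_m = 2.89 km × 2660/3310 = 2.322 km.
Net surface drop = e − u = 2.89 km − 2.322 km = e (ρ_m − ρ_c)/ρ_m = 0.568 km.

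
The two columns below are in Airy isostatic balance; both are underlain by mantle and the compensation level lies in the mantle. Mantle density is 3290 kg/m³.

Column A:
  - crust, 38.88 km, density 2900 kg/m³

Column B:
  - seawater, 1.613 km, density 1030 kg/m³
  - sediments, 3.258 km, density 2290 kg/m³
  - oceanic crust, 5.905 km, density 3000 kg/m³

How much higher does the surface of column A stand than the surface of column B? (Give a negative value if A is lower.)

For any compensation level in the mantle, the mantle terms cancel and isostasy reduces to e = (Σt_A − Σt_B) − (Σ(ρt)_A − Σ(ρt)_B) / ρ_m.
Σt_A = 38.88 km; Σt_B = 10.776 km; Σ(ρt)_A = 112752; Σ(ρt)_B = 26837.21 (in km·kg/m³).
e = (38.88 − 10.776) − (112752 − 26837.21) / 3290 = 1.99 km.

1.99 km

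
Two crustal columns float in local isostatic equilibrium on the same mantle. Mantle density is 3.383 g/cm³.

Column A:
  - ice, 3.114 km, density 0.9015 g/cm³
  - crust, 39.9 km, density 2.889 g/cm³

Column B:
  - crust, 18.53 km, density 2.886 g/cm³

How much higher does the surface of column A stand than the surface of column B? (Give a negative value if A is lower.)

5.39 km

For any compensation level in the mantle, the mantle terms cancel and isostasy reduces to e = (Σt_A − Σt_B) − (Σ(ρt)_A − Σ(ρt)_B) / ρ_m.
Σt_A = 43.014 km; Σt_B = 18.53 km; Σ(ρt)_A = 118.078371; Σ(ρt)_B = 53.47758 (in km·g/cm³).
e = (43.014 − 18.53) − (118.078371 − 53.47758) / 3.383 = 5.39 km.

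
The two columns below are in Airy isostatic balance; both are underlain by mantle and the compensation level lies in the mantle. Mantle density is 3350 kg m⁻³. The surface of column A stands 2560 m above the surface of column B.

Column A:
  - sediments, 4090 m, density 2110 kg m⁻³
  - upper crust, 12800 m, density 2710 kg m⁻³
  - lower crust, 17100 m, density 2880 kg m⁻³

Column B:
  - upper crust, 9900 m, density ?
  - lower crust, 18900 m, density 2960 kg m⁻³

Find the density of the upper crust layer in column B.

2810 kg m⁻³

Take the compensation level at the base of the deeper column (depth z_c below the surface of column A) and equate Σ ρ_i t_i down to z_c; mantle fills any gap and the z_c terms cancel.
Column A: 4090×2110 + 12800×2710 + 17100×2880 + (z_c − 33990)×3350
Column B: 2560×0 + 9900×ρ + 18900×2960 + (z_c − 2560 − 28800)×3350
The z_c×3350 term appears on both sides and cancels. Collect the known terms of each column as K = Σ(ρt)_known − 3350 × (depth of known layers): K_A = 92565900 − 3350×33990 = −21300600; K_B = 55944000 − 3350×(2560 + 28800) = −49112000.
Balance: K_A = K_B + 9900×ρ, so ρ = (K_A − K_B)/9900 = 27811400/9900 = 2810 kg m⁻³.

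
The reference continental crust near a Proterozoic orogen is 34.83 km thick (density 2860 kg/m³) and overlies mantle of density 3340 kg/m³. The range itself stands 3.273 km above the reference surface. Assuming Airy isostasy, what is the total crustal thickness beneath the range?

57.6 km

Root depth r = h ρ_c / (ρ_m − ρ_c) = 3.273 km × 2860 / 480 = 19.5 km.
Total thickness = T + h + r = 34.83 km + 3.273 km + 19.5 km = 57.6 km.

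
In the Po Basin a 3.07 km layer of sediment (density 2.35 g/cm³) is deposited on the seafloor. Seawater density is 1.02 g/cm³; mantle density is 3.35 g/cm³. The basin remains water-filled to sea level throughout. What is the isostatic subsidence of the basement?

1.75 km

Submarine loading: the sediment displaces seawater, and the subsidence is in turn flooded, so s (ρ_m − ρ_w) = t (ρ_sed − ρ_w).
s = 3.07 km × (2.35 − 1.02) / (3.35 − 1.02) = 1.75 km.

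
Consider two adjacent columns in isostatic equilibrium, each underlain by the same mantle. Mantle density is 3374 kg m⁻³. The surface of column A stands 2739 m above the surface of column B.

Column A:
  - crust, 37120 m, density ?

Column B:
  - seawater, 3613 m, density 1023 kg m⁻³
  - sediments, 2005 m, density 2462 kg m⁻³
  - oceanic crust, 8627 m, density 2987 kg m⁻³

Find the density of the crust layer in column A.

2760 kg m⁻³

Take the compensation level at the base of the deeper column (depth z_c below the surface of column A) and equate Σ ρ_i t_i down to z_c; mantle fills any gap and the z_c terms cancel.
Column A: 37120×ρ + (z_c − 37120)×3374
Column B: 2739×0 + 3613×1023 + 2005×2462 + 8627×2987 + (z_c − 2739 − 14245)×3374
The z_c×3374 term appears on both sides and cancels. Collect the known terms of each column as K = Σ(ρt)_known − 3374 × (depth of known layers): K_A = 0 − 3374×37120 = −125242880; K_B = 34401258 − 3374×(2739 + 14245) = −22902758.
Balance: K_A + 37120×ρ = K_B, so ρ = (K_B − K_A)/37120 = 102340000/37120 = 2760 kg m⁻³.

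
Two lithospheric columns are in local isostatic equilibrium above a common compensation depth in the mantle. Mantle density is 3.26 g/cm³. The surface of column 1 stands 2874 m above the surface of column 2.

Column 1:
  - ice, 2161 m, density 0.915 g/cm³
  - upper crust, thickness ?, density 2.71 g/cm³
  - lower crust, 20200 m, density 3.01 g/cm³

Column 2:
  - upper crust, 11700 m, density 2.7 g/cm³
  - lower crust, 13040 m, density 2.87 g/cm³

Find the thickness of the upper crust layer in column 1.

Take the compensation level at the base of the deeper column (depth z_c below the surface of column 1) and equate Σ ρ_i t_i down to z_c; mantle fills any gap and the z_c terms cancel.
Column 1: 2161×0.915 + x×2.71 + 20200×3.01 + (z_c − 22361 − x)×3.26
Column 2: 2874×0 + 11700×2.7 + 13040×2.87 + (z_c − 2874 − 24740)×3.26
The z_c×3.26 term appears on both sides and cancels. Collect the known terms of each column as K = Σ(ρt)_known − 3.26 × (depth of known layers): K_1 = 62779.315 − 3.26×22361 = −10117.545; K_2 = 69014.8 − 3.26×(2874 + 24740) = −21006.84.
Balance: K_1 − x×(3.26 − 2.71) = K_2, so x = (K_1 − K_2)/(3.26 − 2.71) = 10889.3/0.55 = 19800 m.

19800 m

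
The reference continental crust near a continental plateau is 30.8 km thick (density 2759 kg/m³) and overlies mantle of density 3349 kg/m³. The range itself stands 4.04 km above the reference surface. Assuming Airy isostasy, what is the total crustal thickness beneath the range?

Root depth r = h ρ_c / (ρ_m − ρ_c) = 4.04 km × 2759 / 590 = 18.89 km.
Total thickness = T + h + r = 30.8 km + 4.04 km + 18.89 km = 53.7 km.

53.7 km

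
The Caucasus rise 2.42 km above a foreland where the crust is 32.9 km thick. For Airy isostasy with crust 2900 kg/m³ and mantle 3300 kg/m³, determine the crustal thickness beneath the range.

Root depth r = h ρ_c / (ρ_m − ρ_c) = 2.42 km × 2900 / 400 = 17.55 km.
Total thickness = T + h + r = 32.9 km + 2.42 km + 17.55 km = 52.9 km.

52.9 km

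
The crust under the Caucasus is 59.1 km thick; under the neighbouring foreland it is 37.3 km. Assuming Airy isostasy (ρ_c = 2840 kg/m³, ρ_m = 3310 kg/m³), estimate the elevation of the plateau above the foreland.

Excess crust Δ = 59.1 km − 37.3 km = 21.8 km, split between elevation h and root r with h + r = Δ.
Airy balance ρ_c h = (ρ_m − ρ_c) r gives r = h ρ_c/(ρ_m − ρ_c), so h (1 + ρ_c/(ρ_m − ρ_c)) = Δ, i.e. h = Δ (ρ_m − ρ_c)/ρ_m.
h = 21.8 km × 470/3310 = 3.1 km.

3.1 km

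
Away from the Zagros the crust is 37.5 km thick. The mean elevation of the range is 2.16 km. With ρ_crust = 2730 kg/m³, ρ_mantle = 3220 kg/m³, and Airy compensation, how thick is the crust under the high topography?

Root depth r = h ρ_c / (ρ_m − ρ_c) = 2.16 km × 2730 / 490 = 12.03 km.
Total thickness = T + h + r = 37.5 km + 2.16 km + 12.03 km = 51.7 km.

51.7 km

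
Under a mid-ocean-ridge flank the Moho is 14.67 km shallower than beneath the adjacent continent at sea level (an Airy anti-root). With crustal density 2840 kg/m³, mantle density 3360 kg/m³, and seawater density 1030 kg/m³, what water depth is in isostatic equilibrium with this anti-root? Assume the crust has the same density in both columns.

Replacing a thickness d of crust by seawater at the top must be balanced by replacing crust with mantle at the base: d (ρ_c − ρ_w) = a (ρ_m − ρ_c).
d = a (ρ_m − ρ_c)/(ρ_c − ρ_w) = 14.67 km × 520/1810 = 4.21 km.

4.21 km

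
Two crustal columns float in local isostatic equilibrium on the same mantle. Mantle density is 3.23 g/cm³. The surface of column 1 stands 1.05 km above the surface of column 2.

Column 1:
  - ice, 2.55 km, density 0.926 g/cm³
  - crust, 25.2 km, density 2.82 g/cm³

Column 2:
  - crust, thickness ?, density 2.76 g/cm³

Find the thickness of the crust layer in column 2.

27.3 km

Take the compensation level at the base of the deeper column (depth z_c below the surface of column 1) and equate Σ ρ_i t_i down to z_c; mantle fills any gap and the z_c terms cancel.
Column 1: 2.55×0.926 + 25.2×2.82 + (z_c − 27.75)×3.23
Column 2: 1.05×0 + x×2.76 + (z_c − 1.05 − 0 − x)×3.23
The z_c×3.23 term appears on both sides and cancels. Collect the known terms of each column as K = Σ(ρt)_known − 3.23 × (depth of known layers): K_1 = 73.4253 − 3.23×27.75 = −16.2072; K_2 = 0 − 3.23×(1.05 + 0) = −3.3915.
Balance: K_1 = K_2 − x×(3.23 − 2.76), so x = (K_2 − K_1)/(3.23 − 2.76) = 12.8157/0.47 = 27.3 km.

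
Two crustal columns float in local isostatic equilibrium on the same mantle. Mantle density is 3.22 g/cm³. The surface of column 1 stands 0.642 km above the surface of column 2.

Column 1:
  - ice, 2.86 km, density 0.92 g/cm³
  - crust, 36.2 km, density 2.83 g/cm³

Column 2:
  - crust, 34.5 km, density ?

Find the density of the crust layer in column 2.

Take the compensation level at the base of the deeper column (depth z_c below the surface of column 1) and equate Σ ρ_i t_i down to z_c; mantle fills any gap and the z_c terms cancel.
Column 1: 2.86×0.92 + 36.2×2.83 + (z_c − 39.06)×3.22
Column 2: 0.642×0 + 34.5×ρ + (z_c − 0.642 − 34.5)×3.22
The z_c×3.22 term appears on both sides and cancels. Collect the known terms of each column as K = Σ(ρt)_known − 3.22 × (depth of known layers): K_1 = 105.0772 − 3.22×39.06 = −20.696; K_2 = 0 − 3.22×(0.642 + 34.5) = −113.15724.
Balance: K_1 = K_2 + 34.5×ρ, so ρ = (K_1 − K_2)/34.5 = 92.4612/34.5 = 2.68 g/cm³.

2.68 g/cm³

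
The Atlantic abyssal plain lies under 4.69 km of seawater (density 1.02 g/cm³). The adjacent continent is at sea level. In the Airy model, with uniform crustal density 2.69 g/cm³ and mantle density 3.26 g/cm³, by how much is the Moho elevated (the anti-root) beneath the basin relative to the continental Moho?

For local isostatic compensation: replacing crust with seawater at the top is compensated by replacing crust with mantle at the base: d (ρ_c − ρ_w) = a (ρ_m − ρ_c).
a = d (ρ_c − ρ_w)/(ρ_m − ρ_c) = 4.69 km × 1.67/0.57 = 13.7 km.

13.7 km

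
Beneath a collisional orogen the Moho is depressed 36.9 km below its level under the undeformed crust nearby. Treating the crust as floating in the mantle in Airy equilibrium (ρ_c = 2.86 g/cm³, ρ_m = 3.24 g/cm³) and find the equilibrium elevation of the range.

Isostatic balance requires: ρ_c h = (ρ_m − ρ_c) r.
h = r (ρ_m − ρ_c) / ρ_c = 36.9 km × (3.24 − 2.86) / 2.86 = 4.9 km.

4.9 km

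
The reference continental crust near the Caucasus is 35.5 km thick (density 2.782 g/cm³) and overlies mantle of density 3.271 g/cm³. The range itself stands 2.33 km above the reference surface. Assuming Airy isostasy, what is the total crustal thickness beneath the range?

51.1 km

Root depth r = h ρ_c / (ρ_m − ρ_c) = 2.33 km × 2.782 / 0.489 = 13.26 km.
Total thickness = T + h + r = 35.5 km + 2.33 km + 13.26 km = 51.1 km.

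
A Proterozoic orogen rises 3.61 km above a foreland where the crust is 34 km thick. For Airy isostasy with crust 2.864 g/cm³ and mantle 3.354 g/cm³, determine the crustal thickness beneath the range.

58.7 km

Root depth r = h ρ_c / (ρ_m − ρ_c) = 3.61 km × 2.864 / 0.49 = 21.1 km.
Total thickness = T + h + r = 34 km + 3.61 km + 21.1 km = 58.7 km.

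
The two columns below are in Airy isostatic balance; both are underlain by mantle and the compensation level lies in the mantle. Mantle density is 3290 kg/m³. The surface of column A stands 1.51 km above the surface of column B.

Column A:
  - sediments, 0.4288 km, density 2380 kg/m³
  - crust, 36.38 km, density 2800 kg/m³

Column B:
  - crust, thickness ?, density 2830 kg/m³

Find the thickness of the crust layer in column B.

Take the compensation level at the base of the deeper column (depth z_c below the surface of column A) and equate Σ ρ_i t_i down to z_c; mantle fills any gap and the z_c terms cancel.
Column A: 0.4288×2380 + 36.38×2800 + (z_c − 36.8088)×3290
Column B: 1.51×0 + x×2830 + (z_c − 1.51 − 0 − x)×3290
The z_c×3290 term appears on both sides and cancels. Collect the known terms of each column as K = Σ(ρt)_known − 3290 × (depth of known layers): K_A = 102884.544 − 3290×36.8088 = −18216.408; K_B = 0 − 3290×(1.51 + 0) = −4967.9.
Balance: K_A = K_B − x×(3290 − 2830), so x = (K_B − K_A)/(3290 − 2830) = 13248.5/460 = 28.8 km.

28.8 km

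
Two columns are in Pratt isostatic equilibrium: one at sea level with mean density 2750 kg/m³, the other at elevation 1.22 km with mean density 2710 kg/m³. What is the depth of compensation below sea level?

ρ_ref D = ρ (D + h) → D (ρ_ref − ρ) = ρ h.
D = ρ h/(ρ_ref − ρ) = 2710 × 1.22 km/(2750 − 2710) = 82.7 km.

82.7 km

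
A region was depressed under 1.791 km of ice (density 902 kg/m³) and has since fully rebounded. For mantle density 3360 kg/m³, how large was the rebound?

Removing the load lets mantle flow back in; uplift u satisfies ρ_ice t = ρ_m u.
u = t ρ_ice/ρ_m = 1.791 km × 902/3360 = 0.481 km.

0.481 km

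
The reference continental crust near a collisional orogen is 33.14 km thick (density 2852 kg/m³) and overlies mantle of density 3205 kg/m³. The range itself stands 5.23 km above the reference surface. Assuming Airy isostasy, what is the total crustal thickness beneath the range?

80.6 km

Root depth r = h ρ_c / (ρ_m − ρ_c) = 5.23 km × 2852 / 353 = 42.25 km.
Total thickness = T + h + r = 33.14 km + 5.23 km + 42.25 km = 80.6 km.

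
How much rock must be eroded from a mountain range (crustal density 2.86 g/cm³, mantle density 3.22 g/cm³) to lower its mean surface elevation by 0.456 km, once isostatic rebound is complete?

4.08 km

Net drop Δ = e − u = e − e ρ_c/ρ_m = e (ρ_m − ρ_c)/ρ_m.
e = Δ ρ_m/(ρ_m − ρ_c) = 0.456 km × 3.22/0.36 = 4.08 km.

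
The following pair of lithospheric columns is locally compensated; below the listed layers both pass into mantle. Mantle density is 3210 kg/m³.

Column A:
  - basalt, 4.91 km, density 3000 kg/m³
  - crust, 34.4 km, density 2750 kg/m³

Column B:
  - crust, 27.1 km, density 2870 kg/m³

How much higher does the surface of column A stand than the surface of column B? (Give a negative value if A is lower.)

For any compensation level in the mantle, the mantle terms cancel and isostasy reduces to e = (Σt_A − Σt_B) − (Σ(ρt)_A − Σ(ρt)_B) / ρ_m.
Σt_A = 39.31 km; Σt_B = 27.1 km; Σ(ρt)_A = 109330; Σ(ρt)_B = 77777 (in km·kg/m³).
e = (39.31 − 27.1) − (109330 − 77777) / 3210 = 2.38 km.

2.38 km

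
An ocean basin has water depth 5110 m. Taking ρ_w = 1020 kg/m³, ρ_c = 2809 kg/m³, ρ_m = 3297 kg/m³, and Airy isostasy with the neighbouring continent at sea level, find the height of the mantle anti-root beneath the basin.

18700 m

Balancing pressure at the compensation depth: replacing crust with seawater at the top is compensated by replacing crust with mantle at the base: d (ρ_c − ρ_w) = a (ρ_m − ρ_c).
a = d (ρ_c − ρ_w)/(ρ_m − ρ_c) = 5110 m × 1789/488 = 18700 m.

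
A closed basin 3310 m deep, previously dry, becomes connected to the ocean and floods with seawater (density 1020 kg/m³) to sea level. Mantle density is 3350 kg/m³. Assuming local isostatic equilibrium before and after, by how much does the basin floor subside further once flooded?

After flooding the water column is d + s deep. Its weight must equal the weight of mantle displaced by the extra subsidence s: (d + s) ρ_w = s ρ_m.
s = d ρ_w / (ρ_m − ρ_w) = 3310 m × 1020/(3350 − 1020) = 1450 m.

1450 m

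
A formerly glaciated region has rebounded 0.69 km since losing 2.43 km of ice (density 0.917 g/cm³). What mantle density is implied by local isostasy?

ρ_m = ρ_ice t / u = 0.917 × 2.43 km/0.69 km = 3.23 g/cm³.

3.23 g/cm³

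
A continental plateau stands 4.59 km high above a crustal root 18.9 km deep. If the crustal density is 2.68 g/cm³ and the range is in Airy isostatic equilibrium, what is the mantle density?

3.33 g/cm³

Airy balance: ρ_c h = (ρ_m − ρ_c) r → ρ_m = ρ_c (1 + h/r).
ρ_m = 2.68 × (1 + 4.59 km/18.9 km) = 3.33 g/cm³.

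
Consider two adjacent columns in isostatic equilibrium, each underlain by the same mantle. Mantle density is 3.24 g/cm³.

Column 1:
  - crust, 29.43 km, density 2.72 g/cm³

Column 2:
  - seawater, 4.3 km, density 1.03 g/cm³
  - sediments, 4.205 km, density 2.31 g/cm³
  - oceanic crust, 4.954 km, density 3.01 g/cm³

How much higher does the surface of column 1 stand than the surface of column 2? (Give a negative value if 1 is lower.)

For any compensation level in the mantle, the mantle terms cancel and isostasy reduces to e = (Σt_1 − Σt_2) − (Σ(ρt)_1 − Σ(ρt)_2) / ρ_m.
Σt_1 = 29.43 km; Σt_2 = 13.459 km; Σ(ρt)_1 = 80.0496; Σ(ρt)_2 = 29.05409 (in km·g/cm³).
e = (29.43 − 13.459) − (80.0496 − 29.05409) / 3.24 = 0.232 km.

0.232 km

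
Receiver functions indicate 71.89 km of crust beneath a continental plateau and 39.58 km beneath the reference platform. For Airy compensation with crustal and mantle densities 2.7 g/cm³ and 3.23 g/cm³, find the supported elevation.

Excess crust Δ = 71.89 km − 39.58 km = 32.31 km, split between elevation h and root r with h + r = Δ.
Airy balance ρ_c h = (ρ_m − ρ_c) r gives r = h ρ_c/(ρ_m − ρ_c), so h (1 + ρ_c/(ρ_m − ρ_c)) = Δ, i.e. h = Δ (ρ_m − ρ_c)/ρ_m.
h = 32.31 km × 0.53/3.23 = 5.3 km.

5.3 km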